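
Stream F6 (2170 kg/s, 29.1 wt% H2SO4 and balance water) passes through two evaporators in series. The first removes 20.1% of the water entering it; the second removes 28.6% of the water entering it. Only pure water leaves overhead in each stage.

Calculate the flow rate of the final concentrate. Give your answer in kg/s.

1509 kg/s

water in feed = 2170×0.709 = 1538.5 kg/s.
After stage 1: water left = (1−0.201)×1538.5 = 1229.3; stream total = 1860.8 kg/s.
After stage 2: water left = (1−0.286)×1229.3 = 877.71; final concentrate = 1509.2 kg/s.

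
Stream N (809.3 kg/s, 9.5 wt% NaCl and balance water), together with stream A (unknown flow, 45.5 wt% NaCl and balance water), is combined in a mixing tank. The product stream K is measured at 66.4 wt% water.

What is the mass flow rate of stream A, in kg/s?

1639 kg/s

Let A be the unknown flow. Total out = 809.3 + A.
water balance: 732.42 + 0.545·A = 0.664·(809.3 + A)
(0.545 − 0.664)·A = 0.664×809.3 − 732.42 = -195.04
A = -195.04 / -0.119 = 1639 kg/s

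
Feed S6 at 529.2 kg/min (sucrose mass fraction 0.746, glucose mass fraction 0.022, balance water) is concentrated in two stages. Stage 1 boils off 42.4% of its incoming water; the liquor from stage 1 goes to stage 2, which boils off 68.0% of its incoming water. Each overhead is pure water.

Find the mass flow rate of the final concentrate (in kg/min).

429.1 kg/min

water in feed = 529.2×0.232 = 122.77 kg/min.
After stage 1: water left = (1−0.424)×122.77 = 70.718; stream total = 477.14 kg/min.
After stage 2: water left = (1−0.680)×70.718 = 22.63; final concentrate = 429.06 kg/min.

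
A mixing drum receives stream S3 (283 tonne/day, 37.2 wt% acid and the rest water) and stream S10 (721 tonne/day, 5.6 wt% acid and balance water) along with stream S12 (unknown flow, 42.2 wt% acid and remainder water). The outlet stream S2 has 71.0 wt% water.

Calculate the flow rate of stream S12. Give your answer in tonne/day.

1102 tonne/day

Let S12 be the unknown flow. Total out = 1004 + S12.
water balance: 858.35 + 0.578·S12 = 0.710·(1004 + S12)
(0.578 − 0.710)·S12 = 0.710×1004 − 858.35 = -145.51
S12 = -145.51 / -0.132 = 1102.3 tonne/day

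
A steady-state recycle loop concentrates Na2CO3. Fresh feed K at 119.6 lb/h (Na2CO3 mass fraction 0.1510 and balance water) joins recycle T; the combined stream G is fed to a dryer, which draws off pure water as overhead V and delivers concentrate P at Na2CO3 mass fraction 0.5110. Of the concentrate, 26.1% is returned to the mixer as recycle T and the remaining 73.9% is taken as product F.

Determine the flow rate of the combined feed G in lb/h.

Overall Na2CO3 balance (none leaves overhead): Na2CO3 in fresh feed = Na2CO3 in product, i.e. 119.6×0.151 = (1−0.261)·P·0.511.
P = 18.06/(0.511×0.739) = 47.824 lb/h.
Recycle T = 0.261×47.824 = 12.482 lb/h.
Combined feed G = 119.6 + 12.482 = 132.08 lb/h.

132.1 lb/h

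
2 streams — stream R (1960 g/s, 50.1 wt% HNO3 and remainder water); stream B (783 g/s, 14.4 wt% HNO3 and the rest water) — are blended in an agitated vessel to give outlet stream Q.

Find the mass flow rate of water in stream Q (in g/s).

water out = water in = 1960×0.499 + 783×0.856 = 1648.3 g/s.

1648 g/s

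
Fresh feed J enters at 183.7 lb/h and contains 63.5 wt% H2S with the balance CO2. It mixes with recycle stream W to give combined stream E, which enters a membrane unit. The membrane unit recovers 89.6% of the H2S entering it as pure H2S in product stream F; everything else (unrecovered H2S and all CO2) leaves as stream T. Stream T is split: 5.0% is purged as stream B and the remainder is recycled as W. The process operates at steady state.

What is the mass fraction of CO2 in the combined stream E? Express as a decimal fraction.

0.912

CO2 enters only via J and leaves only via the purge: 183.7×0.365 = 0.050×(CO2 in T), and the membrane unit passes all CO2, so CO2 in E = CO2 in T = 1341 lb/h.
H2S in E: m_A = 183.7×0.635 + (1−0.050)·(1−0.896)·m_A, so m_A = 116.65/0.9012 = 129.44 lb/h.
E = 129.44 + 1341 = 1470.4 lb/h.
CO2 fraction in E = 1341/1470.4 = 0.912.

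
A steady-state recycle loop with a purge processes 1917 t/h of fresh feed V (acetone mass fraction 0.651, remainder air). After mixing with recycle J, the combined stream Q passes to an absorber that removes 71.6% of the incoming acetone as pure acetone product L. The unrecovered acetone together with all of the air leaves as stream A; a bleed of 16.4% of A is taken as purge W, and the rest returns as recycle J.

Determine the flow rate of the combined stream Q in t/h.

5716 t/h

air enters only via V and leaves only via the purge: 1917×0.349 = 0.164×(air in A), and the absorber passes all air, so air in Q = air in A = 4079.5 t/h.
acetone in Q: m_A = 1917×0.651 + (1−0.164)·(1−0.716)·m_A, so m_A = 1248/0.7626 = 1636.5 t/h.
Q = 1636.5 + 4079.5 = 5716 t/h.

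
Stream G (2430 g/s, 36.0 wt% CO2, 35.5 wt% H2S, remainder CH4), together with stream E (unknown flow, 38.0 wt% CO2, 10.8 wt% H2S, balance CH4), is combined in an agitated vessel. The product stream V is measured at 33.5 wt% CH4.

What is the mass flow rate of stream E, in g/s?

686.4 g/s

Let E be the unknown flow. Total out = 2430 + E.
CH4 balance: 692.55 + 0.512·E = 0.335·(2430 + E)
(0.512 − 0.335)·E = 0.335×2430 − 692.55 = 121.5
E = 121.5 / 0.177 = 686.44 g/s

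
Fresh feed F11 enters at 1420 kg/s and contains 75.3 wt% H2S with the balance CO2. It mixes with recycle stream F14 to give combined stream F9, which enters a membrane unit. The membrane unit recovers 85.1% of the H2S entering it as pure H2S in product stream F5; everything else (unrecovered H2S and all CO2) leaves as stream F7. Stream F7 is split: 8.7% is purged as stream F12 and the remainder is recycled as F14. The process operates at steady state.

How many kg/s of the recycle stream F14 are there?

3849 kg/s

CO2 enters only via F11 and leaves only via the purge: 1420×0.247 = 0.087×(CO2 in F7), and the membrane unit passes all CO2, so CO2 in F9 = CO2 in F7 = 4031.5 kg/s.
H2S in F9: m_A = 1420×0.753 + (1−0.087)·(1−0.851)·m_A, so m_A = 1069.3/0.8640 = 1237.6 kg/s.
F7 = (1−0.851)×1237.6 + 4031.5 = 4215.9 kg/s.
Recycle F14 = (1−0.087)×4215.9 = 3849.1 kg/s.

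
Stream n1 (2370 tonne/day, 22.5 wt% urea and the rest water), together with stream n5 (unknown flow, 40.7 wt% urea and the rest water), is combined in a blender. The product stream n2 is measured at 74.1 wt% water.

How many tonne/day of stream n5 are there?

544.5 tonne/day

Let n5 be the unknown flow. Total out = 2370 + n5.
water balance: 1836.8 + 0.593·n5 = 0.741·(2370 + n5)
(0.593 − 0.741)·n5 = 0.741×2370 − 1836.8 = -80.58
n5 = -80.58 / -0.148 = 544.46 tonne/day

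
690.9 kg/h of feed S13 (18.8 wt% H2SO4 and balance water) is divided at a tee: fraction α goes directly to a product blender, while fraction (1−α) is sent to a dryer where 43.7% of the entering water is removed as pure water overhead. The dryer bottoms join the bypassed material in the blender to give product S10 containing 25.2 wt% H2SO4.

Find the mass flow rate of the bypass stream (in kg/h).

All 690.9×0.188 = 129.89 kg/h of H2SO4 reaches S10, so S10 = 129.89/0.252 = 515.43 kg/h and vapour = 175.47 kg/h.
The evaporator receives (1−α)·690.9 of feed at 0.812 water and removes 0.437 of that water:
0.437×0.812×(1−α)×690.9 = 175.47
(1−α) = 175.47/245.16 = 0.7157;  α = 0.2843.
Bypass flow = 0.2843×690.9 = 196.41 kg/h.

196.4 kg/h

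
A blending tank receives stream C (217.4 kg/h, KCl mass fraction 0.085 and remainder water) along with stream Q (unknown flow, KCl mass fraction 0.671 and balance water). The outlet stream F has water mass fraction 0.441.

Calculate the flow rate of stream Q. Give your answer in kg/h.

920.1 kg/h

Let Q be the unknown flow. Total out = 217.4 + Q.
water balance: 198.92 + 0.329·Q = 0.441·(217.4 + Q)
(0.329 − 0.441)·Q = 0.441×217.4 − 198.92 = -103.05
Q = -103.05 / -0.112 = 920.07 kg/h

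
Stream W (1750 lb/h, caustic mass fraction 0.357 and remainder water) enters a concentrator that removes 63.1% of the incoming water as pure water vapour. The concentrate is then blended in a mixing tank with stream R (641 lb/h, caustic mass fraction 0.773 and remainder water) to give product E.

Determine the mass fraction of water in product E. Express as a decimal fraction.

Vapour removed = 0.631×0.643×1750 = 710.03 lb/h; concentrate = 1040 lb/h.
water reaching the mixer = 415.22 (from concentrate) + 641×0.227 = 560.72 lb/h.
Product flow = 1040 + 641 = 1681 lb/h; water fraction = 0.334.

0.334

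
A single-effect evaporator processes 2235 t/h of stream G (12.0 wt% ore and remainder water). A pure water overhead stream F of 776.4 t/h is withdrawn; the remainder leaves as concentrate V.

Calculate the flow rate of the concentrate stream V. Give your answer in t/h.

1459 t/h

Concentrate = 2235 − 776.4 = 1458.6 t/h.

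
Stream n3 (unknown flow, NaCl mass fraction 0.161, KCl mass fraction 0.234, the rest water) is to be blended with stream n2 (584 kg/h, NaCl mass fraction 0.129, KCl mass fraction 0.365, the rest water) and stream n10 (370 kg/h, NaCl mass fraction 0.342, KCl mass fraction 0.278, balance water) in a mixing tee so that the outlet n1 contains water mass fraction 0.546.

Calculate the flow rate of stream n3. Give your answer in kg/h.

1437 kg/h

Let n3 be the unknown flow. Total out = 954 + n3.
water balance: 436.1 + 0.605·n3 = 0.546·(954 + n3)
(0.605 − 0.546)·n3 = 0.546×954 − 436.1 = 84.78
n3 = 84.78 / 0.059 = 1436.9 kg/h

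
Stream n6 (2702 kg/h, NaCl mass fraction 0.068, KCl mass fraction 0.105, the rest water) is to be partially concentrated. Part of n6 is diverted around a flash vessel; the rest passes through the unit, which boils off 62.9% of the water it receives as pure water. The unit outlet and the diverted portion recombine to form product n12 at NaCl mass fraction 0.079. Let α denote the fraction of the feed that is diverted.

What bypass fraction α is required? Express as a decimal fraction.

All 2702×0.068 = 183.74 kg/h of NaCl reaches n12, so n12 = 183.74/0.079 = 2325.8 kg/h and vapour = 376.23 kg/h.
The evaporator receives (1−α)·2702 of feed at 0.827 water and removes 0.629 of that water:
0.629×0.827×(1−α)×2702 = 376.23
(1−α) = 376.23/1405.5 = 0.2677;  α = 0.7323.

0.732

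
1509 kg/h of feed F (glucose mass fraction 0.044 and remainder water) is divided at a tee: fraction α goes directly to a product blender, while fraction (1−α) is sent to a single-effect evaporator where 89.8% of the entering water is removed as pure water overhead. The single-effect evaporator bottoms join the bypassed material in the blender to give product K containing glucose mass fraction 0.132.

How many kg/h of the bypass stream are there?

337.2 kg/h

All 1509×0.044 = 66.396 kg/h of glucose reaches K, so K = 66.396/0.132 = 503 kg/h and vapour = 1006 kg/h.
The evaporator receives (1−α)·1509 of feed at 0.956 water and removes 0.898 of that water:
0.898×0.956×(1−α)×1509 = 1006
(1−α) = 1006/1295.5 = 0.7766;  α = 0.2234.
Bypass flow = 0.2234×1509 = 337.17 kg/h.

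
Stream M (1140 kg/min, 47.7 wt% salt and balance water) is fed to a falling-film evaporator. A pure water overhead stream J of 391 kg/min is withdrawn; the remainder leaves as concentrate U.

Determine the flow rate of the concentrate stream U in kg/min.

749 kg/min

Concentrate = 1140 − 391 = 749 kg/min.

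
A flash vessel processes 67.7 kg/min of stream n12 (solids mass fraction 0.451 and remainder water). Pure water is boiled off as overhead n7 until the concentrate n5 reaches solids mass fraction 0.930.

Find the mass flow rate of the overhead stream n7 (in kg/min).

34.87 kg/min

solids is conserved: 67.7×0.451 = 30.533 kg/min all reports to the concentrate.
Concentrate = 30.533/(target fraction) = 32.831 kg/min.
Overhead = 67.7 − 32.831 = 34.869 kg/min.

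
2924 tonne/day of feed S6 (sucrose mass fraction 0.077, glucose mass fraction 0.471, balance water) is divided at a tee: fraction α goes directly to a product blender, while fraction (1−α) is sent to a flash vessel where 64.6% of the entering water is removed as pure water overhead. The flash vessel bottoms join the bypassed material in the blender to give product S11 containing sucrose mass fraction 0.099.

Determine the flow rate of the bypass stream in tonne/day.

All 2924×0.077 = 225.15 tonne/day of sucrose reaches S11, so S11 = 225.15/0.099 = 2274.2 tonne/day and vapour = 649.78 tonne/day.
The evaporator receives (1−α)·2924 of feed at 0.452 water and removes 0.646 of that water:
0.646×0.452×(1−α)×2924 = 649.78
(1−α) = 649.78/853.78 = 0.7611;  α = 0.2389.
Bypass flow = 0.2389×2924 = 698.67 tonne/day.

698.7 tonne/day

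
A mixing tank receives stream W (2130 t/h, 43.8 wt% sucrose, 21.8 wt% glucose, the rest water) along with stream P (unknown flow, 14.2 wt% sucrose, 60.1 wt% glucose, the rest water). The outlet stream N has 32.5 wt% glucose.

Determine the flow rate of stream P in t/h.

825.8 t/h

Let P be the unknown flow. Total out = 2130 + P.
glucose balance: 464.34 + 0.601·P = 0.325·(2130 + P)
(0.601 − 0.325)·P = 0.325×2130 − 464.34 = 227.91
P = 227.91 / 0.276 = 825.76 t/h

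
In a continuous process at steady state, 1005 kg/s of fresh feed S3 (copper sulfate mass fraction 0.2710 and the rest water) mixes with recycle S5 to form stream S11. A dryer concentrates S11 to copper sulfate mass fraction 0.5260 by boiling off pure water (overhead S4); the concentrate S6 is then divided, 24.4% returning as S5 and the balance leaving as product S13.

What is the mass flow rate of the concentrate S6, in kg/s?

684.9 kg/s

Overall copper sulfate balance (none leaves overhead): copper sulfate in fresh feed = copper sulfate in product, i.e. 1005×0.271 = (1−0.244)·S6·0.526.
S6 = 272.36/(0.526×0.756) = 684.9 kg/s.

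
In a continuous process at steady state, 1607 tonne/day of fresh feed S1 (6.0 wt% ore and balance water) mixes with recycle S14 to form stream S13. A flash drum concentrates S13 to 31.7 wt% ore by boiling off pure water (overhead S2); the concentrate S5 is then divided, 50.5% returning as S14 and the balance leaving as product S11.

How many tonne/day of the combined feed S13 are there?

1917 tonne/day

Overall ore balance (none leaves overhead): ore in fresh feed = ore in product, i.e. 1607×0.060 = (1−0.505)·S5·0.317.
S5 = 96.42/(0.317×0.495) = 614.47 tonne/day.
Recycle S14 = 0.505×614.47 = 310.31 tonne/day.
Combined feed S13 = 1607 + 310.31 = 1917.3 tonne/day.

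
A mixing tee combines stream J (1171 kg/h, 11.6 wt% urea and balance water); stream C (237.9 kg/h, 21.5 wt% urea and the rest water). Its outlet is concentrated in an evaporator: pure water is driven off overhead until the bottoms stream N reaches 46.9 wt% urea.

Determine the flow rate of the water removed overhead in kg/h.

1010 kg/h

urea entering = 1171×0.116 + 237.9×0.215 = 186.98 kg/h.
All urea reports to N, so N = 186.98/0.469 = 398.69 kg/h.
Total feed = 1408.9 kg/h; overhead = 1408.9 − 398.69 = 1010.2 kg/h.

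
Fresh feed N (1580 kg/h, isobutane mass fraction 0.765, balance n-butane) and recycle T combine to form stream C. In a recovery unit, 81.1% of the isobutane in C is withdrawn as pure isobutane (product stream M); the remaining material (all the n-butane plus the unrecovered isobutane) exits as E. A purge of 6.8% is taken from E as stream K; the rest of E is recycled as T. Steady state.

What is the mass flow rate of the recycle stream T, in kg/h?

n-butane enters only via N and leaves only via the purge: 1580×0.235 = 0.068×(n-butane in E), and the recovery unit passes all n-butane, so n-butane in C = n-butane in E = 5460.3 kg/h.
isobutane in C: m_A = 1580×0.765 + (1−0.068)·(1−0.811)·m_A, so m_A = 1208.7/0.8239 = 1467.1 kg/h.
E = (1−0.811)×1467.1 + 5460.3 = 5737.6 kg/h.
Recycle T = (1−0.068)×5737.6 = 5347.4 kg/h.

5347 kg/h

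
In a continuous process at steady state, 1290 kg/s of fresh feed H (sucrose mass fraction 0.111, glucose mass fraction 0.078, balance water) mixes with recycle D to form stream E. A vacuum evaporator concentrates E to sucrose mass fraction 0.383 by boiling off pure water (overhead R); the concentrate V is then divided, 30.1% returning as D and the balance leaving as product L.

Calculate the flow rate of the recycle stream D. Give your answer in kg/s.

161 kg/s

Overall sucrose balance (none leaves overhead): sucrose in fresh feed = sucrose in product, i.e. 1290×0.111 = (1−0.301)·V·0.383.
V = 143.19/(0.383×0.699) = 534.86 kg/s.
Recycle D = 0.301×534.86 = 160.99 kg/s.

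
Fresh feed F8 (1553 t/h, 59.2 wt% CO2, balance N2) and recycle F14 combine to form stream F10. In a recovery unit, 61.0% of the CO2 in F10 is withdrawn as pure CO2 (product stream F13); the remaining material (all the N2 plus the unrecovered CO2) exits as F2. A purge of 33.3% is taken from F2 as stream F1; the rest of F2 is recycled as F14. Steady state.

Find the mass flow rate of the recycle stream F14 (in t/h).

N2 enters only via F8 and leaves only via the purge: 1553×0.408 = 0.333×(N2 in F2), and the recovery unit passes all N2, so N2 in F10 = N2 in F2 = 1902.8 t/h.
CO2 in F10: m_A = 1553×0.592 + (1−0.333)·(1−0.610)·m_A, so m_A = 919.38/0.7399 = 1242.6 t/h.
F2 = (1−0.610)×1242.6 + 1902.8 = 2387.4 t/h.
Recycle F14 = (1−0.333)×2387.4 = 1592.4 t/h.

1592 t/h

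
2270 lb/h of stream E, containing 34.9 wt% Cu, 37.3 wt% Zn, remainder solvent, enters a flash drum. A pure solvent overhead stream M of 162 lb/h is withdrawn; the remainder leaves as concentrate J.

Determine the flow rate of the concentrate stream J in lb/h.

Concentrate = 2270 − 162 = 2108 lb/h.

2108 lb/h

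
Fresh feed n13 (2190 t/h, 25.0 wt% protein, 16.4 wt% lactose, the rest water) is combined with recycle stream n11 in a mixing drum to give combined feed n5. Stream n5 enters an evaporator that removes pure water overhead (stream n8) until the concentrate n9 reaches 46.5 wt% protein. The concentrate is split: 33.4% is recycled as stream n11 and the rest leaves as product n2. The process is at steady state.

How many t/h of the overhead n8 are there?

Overall protein balance (none leaves overhead): protein in fresh feed = protein in product, i.e. 2190×0.250 = (1−0.334)·n9·0.465.
n9 = 547.5/(0.465×0.666) = 1767.9 t/h.
Recycle n11 = 0.334×1767.9 = 590.48 t/h.
Combined feed n5 = 2190 + 590.48 = 2780.5 t/h.
Overhead n8 = n5 − n9 = 2780.5 − 1767.9 = 1012.6 t/h.

1013 t/h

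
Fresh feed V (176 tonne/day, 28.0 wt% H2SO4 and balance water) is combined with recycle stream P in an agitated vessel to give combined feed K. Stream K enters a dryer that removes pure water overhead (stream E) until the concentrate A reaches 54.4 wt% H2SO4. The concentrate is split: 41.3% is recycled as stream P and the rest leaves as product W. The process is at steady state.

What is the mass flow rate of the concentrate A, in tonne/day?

154.3 tonne/day

Overall H2SO4 balance (none leaves overhead): H2SO4 in fresh feed = H2SO4 in product, i.e. 176×0.280 = (1−0.413)·A·0.544.
A = 49.28/(0.544×0.587) = 154.32 tonne/day.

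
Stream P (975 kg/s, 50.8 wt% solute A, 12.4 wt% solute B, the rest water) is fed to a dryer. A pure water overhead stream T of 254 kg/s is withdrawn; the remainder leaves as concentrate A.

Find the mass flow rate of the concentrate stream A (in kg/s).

Concentrate = 975 − 254 = 721 kg/s.

721 kg/s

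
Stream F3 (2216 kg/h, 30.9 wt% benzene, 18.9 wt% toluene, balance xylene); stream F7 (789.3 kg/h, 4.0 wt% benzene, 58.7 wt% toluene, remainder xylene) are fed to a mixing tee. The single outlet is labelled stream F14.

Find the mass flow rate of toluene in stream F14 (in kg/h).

882.1 kg/h

toluene out = toluene in = 2216×0.189 + 789.3×0.587 = 882.14 kg/h.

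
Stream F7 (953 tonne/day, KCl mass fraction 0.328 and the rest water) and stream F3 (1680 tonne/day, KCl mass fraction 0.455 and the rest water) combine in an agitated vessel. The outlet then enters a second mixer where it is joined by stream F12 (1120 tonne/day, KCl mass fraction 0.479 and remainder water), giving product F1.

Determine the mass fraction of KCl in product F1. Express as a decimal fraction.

Overall, product flow = 3753 tonne/day.
KCl in = 953×0.328 + 1680×0.455 + 1120×0.479 = 1613.5 tonne/day.
KCl fraction in F1 = 0.430.

0.430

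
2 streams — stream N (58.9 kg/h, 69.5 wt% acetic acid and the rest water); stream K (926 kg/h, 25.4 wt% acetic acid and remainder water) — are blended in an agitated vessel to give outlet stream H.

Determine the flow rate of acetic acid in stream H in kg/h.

276.1 kg/h

acetic acid out = acetic acid in = 58.9×0.695 + 926×0.254 = 276.14 kg/h.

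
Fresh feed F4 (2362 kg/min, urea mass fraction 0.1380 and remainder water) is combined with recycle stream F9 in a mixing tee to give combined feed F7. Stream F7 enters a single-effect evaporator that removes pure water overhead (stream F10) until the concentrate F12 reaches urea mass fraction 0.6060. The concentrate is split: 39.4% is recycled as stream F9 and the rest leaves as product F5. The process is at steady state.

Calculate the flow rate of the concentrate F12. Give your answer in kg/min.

887.6 kg/min

Overall urea balance (none leaves overhead): urea in fresh feed = urea in product, i.e. 2362×0.138 = (1−0.394)·F12·0.606.
F12 = 325.96/(0.606×0.606) = 887.59 kg/min.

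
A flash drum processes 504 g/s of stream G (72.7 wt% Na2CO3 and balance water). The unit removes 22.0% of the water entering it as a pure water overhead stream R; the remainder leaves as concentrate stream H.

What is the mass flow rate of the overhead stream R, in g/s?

30.27 g/s

water entering = 504×0.273 = 137.59 g/s; overhead removed = 0.220×137.59 = 30.27 g/s.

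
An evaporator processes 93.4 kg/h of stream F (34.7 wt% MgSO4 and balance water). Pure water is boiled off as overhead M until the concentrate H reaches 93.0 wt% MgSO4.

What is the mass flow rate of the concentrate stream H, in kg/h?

MgSO4 is conserved: 93.4×0.347 = 32.41 kg/h all reports to the concentrate.
Concentrate = 32.41/(target fraction) = 34.849 kg/h.

34.85 kg/h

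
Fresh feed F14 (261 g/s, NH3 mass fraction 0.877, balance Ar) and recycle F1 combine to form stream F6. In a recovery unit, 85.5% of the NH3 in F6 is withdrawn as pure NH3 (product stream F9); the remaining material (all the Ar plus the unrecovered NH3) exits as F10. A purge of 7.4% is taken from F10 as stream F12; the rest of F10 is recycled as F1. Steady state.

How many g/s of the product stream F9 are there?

NH3 in F6: m_A = 261×0.877 + (1−0.074)·(1−0.855)·m_A, so m_A = 228.9/0.8657 = 264.4 g/s.
Product F9 = 0.855×264.4 = 226.06 g/s.

226.1 g/s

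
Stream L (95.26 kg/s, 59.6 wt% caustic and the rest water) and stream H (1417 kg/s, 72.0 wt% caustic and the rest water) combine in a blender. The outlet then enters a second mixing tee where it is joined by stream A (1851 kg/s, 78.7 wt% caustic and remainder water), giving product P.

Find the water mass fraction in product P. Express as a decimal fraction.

0.247

Overall, product flow = 3363.3 kg/s.
water in = 95.26×0.404 + 1417×0.280 + 1851×0.213 = 829.51 kg/s.
water fraction in P = 0.247.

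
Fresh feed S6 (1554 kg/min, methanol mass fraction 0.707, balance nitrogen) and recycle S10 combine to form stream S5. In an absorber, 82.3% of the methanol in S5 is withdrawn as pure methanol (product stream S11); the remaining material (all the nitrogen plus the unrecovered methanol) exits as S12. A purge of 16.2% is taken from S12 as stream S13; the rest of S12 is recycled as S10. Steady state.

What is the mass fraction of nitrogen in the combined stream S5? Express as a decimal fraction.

nitrogen enters only via S6 and leaves only via the purge: 1554×0.293 = 0.162×(nitrogen in S12), and the absorber passes all nitrogen, so nitrogen in S5 = nitrogen in S12 = 2810.6 kg/min.
methanol in S5: m_A = 1554×0.707 + (1−0.162)·(1−0.823)·m_A, so m_A = 1098.7/0.8517 = 1290 kg/min.
S5 = 1290 + 2810.6 = 4100.7 kg/min.
nitrogen fraction in S5 = 2810.6/4100.7 = 0.685.

0.685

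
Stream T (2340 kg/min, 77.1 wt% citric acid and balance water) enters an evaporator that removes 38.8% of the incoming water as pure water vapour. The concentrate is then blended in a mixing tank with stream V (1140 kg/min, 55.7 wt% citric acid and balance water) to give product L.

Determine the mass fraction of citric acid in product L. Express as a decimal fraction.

0.745

Vapour removed = 0.388×0.229×2340 = 207.91 kg/min; concentrate = 2132.1 kg/min.
citric acid reaching the mixer = 1804.1 (from concentrate) + 1140×0.557 = 2439.1 kg/min.
Product flow = 2132.1 + 1140 = 3272.1 kg/min; citric acid fraction = 0.745.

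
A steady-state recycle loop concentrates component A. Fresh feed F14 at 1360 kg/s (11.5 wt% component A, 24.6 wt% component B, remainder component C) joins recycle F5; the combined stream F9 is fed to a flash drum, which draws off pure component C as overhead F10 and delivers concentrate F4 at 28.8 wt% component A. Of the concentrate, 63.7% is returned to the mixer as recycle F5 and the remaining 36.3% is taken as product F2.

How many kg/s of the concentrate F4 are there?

Overall component A balance (none leaves overhead): component A in fresh feed = component A in product, i.e. 1360×0.115 = (1−0.637)·F4·0.288.
F4 = 156.4/(0.288×0.363) = 1496 kg/s.

1496 kg/s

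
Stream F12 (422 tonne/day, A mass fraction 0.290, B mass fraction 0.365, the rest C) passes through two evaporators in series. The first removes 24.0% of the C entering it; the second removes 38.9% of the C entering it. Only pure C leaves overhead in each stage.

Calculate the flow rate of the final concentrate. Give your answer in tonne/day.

C in feed = 422×0.345 = 145.59 tonne/day.
After stage 1: C left = (1−0.240)×145.59 = 110.65; stream total = 387.06 tonne/day.
After stage 2: C left = (1−0.389)×110.65 = 67.606; final concentrate = 344.02 tonne/day.

344 tonne/day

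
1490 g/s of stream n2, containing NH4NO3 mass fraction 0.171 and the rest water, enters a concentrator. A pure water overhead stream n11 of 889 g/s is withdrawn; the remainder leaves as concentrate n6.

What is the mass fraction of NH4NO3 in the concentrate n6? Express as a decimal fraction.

NH4NO3 is not removed: 1490×0.171 = 254.79 g/s of NH4NO3 enters n6.
Concentrate = 1490 − 889 = 601 g/s.
Mass fraction = 254.79/601 = 0.424.

0.424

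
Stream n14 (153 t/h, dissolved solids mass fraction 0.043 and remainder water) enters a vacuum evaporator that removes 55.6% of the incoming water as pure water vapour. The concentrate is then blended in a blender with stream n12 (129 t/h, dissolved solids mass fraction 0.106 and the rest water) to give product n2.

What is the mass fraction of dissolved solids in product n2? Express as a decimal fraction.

Vapour removed = 0.556×0.957×153 = 81.41 t/h; concentrate = 71.59 t/h.
dissolved solids reaching the mixer = 6.579 (from concentrate) + 129×0.106 = 20.253 t/h.
Product flow = 71.59 + 129 = 200.59 t/h; dissolved solids fraction = 0.101.

0.101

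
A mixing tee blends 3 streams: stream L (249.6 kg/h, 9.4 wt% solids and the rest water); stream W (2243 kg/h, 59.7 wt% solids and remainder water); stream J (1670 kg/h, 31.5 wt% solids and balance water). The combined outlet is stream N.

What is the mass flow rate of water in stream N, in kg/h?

2274 kg/h

water out = water in = 249.6×0.906 + 2243×0.403 + 1670×0.685 = 2274 kg/h.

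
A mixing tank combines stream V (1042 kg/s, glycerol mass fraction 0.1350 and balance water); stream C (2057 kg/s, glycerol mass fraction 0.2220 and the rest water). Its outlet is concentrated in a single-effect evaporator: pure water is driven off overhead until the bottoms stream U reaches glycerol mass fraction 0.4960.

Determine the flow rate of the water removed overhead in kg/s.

glycerol entering = 1042×0.135 + 2057×0.222 = 597.32 kg/s.
All glycerol reports to U, so U = 597.32/0.496 = 1204.3 kg/s.
Total feed = 3099 kg/s; overhead = 3099 − 1204.3 = 1894.7 kg/s.

1895 kg/s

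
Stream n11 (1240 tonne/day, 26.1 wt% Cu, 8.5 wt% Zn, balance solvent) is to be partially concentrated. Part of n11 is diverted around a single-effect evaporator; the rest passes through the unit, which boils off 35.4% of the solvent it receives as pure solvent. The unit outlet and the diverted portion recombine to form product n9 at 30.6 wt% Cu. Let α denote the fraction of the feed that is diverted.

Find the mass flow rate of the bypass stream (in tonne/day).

All 1240×0.261 = 323.64 tonne/day of Cu reaches n9, so n9 = 323.64/0.306 = 1057.6 tonne/day and vapour = 182.35 tonne/day.
The evaporator receives (1−α)·1240 of feed at 0.654 solvent and removes 0.354 of that solvent:
0.354×0.654×(1−α)×1240 = 182.35
(1−α) = 182.35/287.08 = 0.6352;  α = 0.3648.
Bypass flow = 0.3648×1240 = 452.35 tonne/day.

452.4 tonne/day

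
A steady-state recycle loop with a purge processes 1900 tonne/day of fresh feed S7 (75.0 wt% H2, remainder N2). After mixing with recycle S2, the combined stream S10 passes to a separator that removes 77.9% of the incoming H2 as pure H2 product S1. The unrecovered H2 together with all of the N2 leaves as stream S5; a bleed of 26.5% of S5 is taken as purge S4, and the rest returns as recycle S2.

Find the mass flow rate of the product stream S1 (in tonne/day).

H2 in S10: m_A = 1900×0.750 + (1−0.265)·(1−0.779)·m_A, so m_A = 1425/0.8376 = 1701.4 tonne/day.
Product S1 = 0.779×1701.4 = 1325.4 tonne/day.

1325 tonne/day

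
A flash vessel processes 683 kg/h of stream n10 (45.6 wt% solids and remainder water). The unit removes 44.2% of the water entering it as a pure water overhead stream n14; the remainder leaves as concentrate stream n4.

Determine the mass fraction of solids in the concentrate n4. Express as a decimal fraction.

solids is not removed: 683×0.456 = 311.45 kg/h of solids enters n4.
water entering = 683×0.544 = 371.55 kg/h; overhead removed = 0.442×371.55 = 164.23 kg/h.
Concentrate = 683 − 164.23 = 518.77 kg/h.
Mass fraction = 311.45/518.77 = 0.600.

0.600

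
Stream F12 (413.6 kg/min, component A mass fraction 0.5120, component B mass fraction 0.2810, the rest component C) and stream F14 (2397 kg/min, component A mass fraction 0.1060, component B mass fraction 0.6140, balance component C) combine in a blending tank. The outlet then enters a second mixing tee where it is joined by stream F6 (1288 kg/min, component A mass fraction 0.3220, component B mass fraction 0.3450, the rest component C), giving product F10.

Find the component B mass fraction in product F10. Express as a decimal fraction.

0.4959

Overall, product flow = 4098.6 kg/min.
component B in = 413.6×0.281 + 2397×0.614 + 1288×0.345 = 2032.3 kg/min.
component B fraction in F10 = 0.4959.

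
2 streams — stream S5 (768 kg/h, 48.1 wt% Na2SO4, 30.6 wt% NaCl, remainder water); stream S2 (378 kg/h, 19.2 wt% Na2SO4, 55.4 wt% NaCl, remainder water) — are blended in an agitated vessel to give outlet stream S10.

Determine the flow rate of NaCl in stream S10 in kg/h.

444.4 kg/h

NaCl out = NaCl in = 768×0.306 + 378×0.554 = 444.42 kg/h.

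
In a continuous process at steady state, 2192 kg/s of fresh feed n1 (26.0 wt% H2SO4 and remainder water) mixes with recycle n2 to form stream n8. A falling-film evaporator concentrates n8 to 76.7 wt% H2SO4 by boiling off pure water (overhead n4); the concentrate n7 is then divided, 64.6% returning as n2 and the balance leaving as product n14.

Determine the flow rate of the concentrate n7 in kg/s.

Overall H2SO4 balance (none leaves overhead): H2SO4 in fresh feed = H2SO4 in product, i.e. 2192×0.260 = (1−0.646)·n7·0.767.
n7 = 569.92/(0.767×0.354) = 2099 kg/s.

2099 kg/s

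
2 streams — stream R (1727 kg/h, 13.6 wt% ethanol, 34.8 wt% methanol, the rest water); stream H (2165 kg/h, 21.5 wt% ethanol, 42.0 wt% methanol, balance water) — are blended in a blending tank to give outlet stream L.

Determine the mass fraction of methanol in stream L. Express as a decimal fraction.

Total flow out = 1727 + 2165 = 3892 kg/h.
methanol in = 1727×0.348 + 2165×0.420 = 1510.3 kg/h.
methanol mass fraction in L = 1510.3/3892 = 0.388.

0.388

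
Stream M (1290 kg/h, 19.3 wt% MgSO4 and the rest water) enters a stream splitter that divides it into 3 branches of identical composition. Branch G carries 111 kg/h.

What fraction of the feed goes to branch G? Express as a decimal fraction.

0.086

Fraction to G = 111/1290 = 0.0860.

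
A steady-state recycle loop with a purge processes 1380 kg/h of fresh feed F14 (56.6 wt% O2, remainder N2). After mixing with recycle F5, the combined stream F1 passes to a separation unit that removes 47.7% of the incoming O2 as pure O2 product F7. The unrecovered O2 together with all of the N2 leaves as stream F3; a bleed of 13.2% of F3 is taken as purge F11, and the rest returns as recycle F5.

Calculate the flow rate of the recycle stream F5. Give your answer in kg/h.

4588 kg/h

N2 enters only via F14 and leaves only via the purge: 1380×0.434 = 0.132×(N2 in F3), and the separation unit passes all N2, so N2 in F1 = N2 in F3 = 4537.3 kg/h.
O2 in F1: m_A = 1380×0.566 + (1−0.132)·(1−0.477)·m_A, so m_A = 781.08/0.5460 = 1430.5 kg/h.
F3 = (1−0.477)×1430.5 + 4537.3 = 5285.4 kg/h.
Recycle F5 = (1−0.132)×5285.4 = 4587.7 kg/h.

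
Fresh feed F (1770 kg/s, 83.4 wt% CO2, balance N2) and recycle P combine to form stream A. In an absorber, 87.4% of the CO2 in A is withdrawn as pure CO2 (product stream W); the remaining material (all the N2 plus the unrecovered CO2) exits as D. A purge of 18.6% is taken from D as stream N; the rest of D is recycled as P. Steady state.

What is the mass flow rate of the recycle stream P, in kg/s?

N2 enters only via F and leaves only via the purge: 1770×0.166 = 0.186×(N2 in D), and the absorber passes all N2, so N2 in A = N2 in D = 1579.7 kg/s.
CO2 in A: m_A = 1770×0.834 + (1−0.186)·(1−0.874)·m_A, so m_A = 1476.2/0.8974 = 1644.9 kg/s.
D = (1−0.874)×1644.9 + 1579.7 = 1786.9 kg/s.
Recycle P = (1−0.186)×1786.9 = 1454.6 kg/s.

1455 kg/s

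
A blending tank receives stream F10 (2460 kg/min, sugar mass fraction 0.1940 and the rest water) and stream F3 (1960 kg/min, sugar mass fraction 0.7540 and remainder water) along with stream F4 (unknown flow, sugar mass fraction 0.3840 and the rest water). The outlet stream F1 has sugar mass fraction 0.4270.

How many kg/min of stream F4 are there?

Let F4 be the unknown flow. Total out = 4420 + F4.
sugar balance: 1955.1 + 0.384·F4 = 0.427·(4420 + F4)
(0.384 − 0.427)·F4 = 0.427×4420 − 1955.1 = -67.74
F4 = -67.74 / -0.043 = 1575.3 kg/min

1575 kg/min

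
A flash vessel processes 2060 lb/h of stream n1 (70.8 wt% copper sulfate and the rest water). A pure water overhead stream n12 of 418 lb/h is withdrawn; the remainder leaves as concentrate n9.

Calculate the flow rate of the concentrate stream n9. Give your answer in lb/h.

Concentrate = 2060 − 418 = 1642 lb/h.

1642 lb/h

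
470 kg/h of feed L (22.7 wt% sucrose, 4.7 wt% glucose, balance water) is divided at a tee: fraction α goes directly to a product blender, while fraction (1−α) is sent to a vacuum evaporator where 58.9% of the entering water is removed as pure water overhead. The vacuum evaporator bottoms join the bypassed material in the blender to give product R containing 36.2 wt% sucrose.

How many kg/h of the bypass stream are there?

All 470×0.227 = 106.69 kg/h of sucrose reaches R, so R = 106.69/0.362 = 294.72 kg/h and vapour = 175.28 kg/h.
The evaporator receives (1−α)·470 of feed at 0.726 water and removes 0.589 of that water:
0.589×0.726×(1−α)×470 = 175.28
(1−α) = 175.28/200.98 = 0.8721;  α = 0.1279.
Bypass flow = 0.1279×470 = 60.106 kg/h.

60.11 kg/h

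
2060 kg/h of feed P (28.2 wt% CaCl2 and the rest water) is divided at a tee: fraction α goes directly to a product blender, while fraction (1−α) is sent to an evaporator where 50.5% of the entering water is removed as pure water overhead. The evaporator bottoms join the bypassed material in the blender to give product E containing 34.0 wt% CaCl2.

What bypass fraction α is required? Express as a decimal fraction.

0.530

All 2060×0.282 = 580.92 kg/h of CaCl2 reaches E, so E = 580.92/0.340 = 1708.6 kg/h and vapour = 351.41 kg/h.
The evaporator receives (1−α)·2060 of feed at 0.718 water and removes 0.505 of that water:
0.505×0.718×(1−α)×2060 = 351.41
(1−α) = 351.41/746.94 = 0.4705;  α = 0.5295.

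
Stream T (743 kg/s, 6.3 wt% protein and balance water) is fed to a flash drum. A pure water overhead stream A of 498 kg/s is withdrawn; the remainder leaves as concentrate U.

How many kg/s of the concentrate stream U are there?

245 kg/s

Concentrate = 743 − 498 = 245 kg/s.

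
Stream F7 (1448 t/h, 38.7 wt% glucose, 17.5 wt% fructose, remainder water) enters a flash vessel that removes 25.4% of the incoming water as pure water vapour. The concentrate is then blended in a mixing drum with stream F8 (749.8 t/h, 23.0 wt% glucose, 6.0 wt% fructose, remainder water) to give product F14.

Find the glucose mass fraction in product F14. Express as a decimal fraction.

Vapour removed = 0.254×0.438×1448 = 161.09 t/h; concentrate = 1286.9 t/h.
glucose reaching the mixer = 560.38 (from concentrate) + 749.8×0.230 = 732.83 t/h.
Product flow = 1286.9 + 749.8 = 2036.7 t/h; glucose fraction = 0.3598.

0.3598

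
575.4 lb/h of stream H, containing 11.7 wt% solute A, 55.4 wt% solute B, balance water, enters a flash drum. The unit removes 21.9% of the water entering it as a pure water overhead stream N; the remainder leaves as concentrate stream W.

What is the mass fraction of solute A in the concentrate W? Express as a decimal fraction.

0.126

solute A is not removed: 575.4×0.117 = 67.322 lb/h of solute A enters W.
water entering = 575.4×0.329 = 189.31 lb/h; overhead removed = 0.219×189.31 = 41.458 lb/h.
Concentrate = 575.4 − 41.458 = 533.94 lb/h.
Mass fraction = 67.322/533.94 = 0.126.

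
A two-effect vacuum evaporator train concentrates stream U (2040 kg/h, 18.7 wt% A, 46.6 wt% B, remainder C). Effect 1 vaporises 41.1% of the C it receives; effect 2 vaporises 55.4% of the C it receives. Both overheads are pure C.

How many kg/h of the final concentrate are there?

C in feed = 2040×0.347 = 707.88 kg/h.
After stage 1: C left = (1−0.411)×707.88 = 416.94; stream total = 1749.1 kg/h.
After stage 2: C left = (1−0.554)×416.94 = 185.96; final concentrate = 1518.1 kg/h.

1518 kg/h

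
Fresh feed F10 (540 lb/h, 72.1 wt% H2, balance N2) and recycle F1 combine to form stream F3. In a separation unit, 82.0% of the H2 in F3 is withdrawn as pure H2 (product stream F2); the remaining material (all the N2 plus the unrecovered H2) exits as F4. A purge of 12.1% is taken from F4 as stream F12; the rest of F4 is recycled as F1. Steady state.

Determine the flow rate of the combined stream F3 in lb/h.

N2 enters only via F10 and leaves only via the purge: 540×0.279 = 0.121×(N2 in F4), and the separation unit passes all N2, so N2 in F3 = N2 in F4 = 1245.1 lb/h.
H2 in F3: m_A = 540×0.721 + (1−0.121)·(1−0.820)·m_A, so m_A = 389.34/0.8418 = 462.52 lb/h.
F3 = 462.52 + 1245.1 = 1707.6 lb/h.

1708 lb/h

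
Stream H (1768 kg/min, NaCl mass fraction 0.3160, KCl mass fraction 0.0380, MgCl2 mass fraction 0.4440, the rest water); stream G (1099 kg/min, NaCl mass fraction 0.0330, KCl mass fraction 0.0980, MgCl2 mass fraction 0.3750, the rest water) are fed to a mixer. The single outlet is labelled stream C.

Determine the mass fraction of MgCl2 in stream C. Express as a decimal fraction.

0.4176

Total flow out = 1768 + 1099 = 2867 kg/min.
MgCl2 in = 1768×0.444 + 1099×0.375 = 1197.1 kg/min.
MgCl2 mass fraction in C = 1197.1/2867 = 0.4176.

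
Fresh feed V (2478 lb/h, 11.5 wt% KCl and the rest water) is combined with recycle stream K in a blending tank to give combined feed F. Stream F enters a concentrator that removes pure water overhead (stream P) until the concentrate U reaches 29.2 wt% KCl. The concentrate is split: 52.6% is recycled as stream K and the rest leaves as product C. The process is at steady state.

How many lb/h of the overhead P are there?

1502 lb/h

Overall KCl balance (none leaves overhead): KCl in fresh feed = KCl in product, i.e. 2478×0.115 = (1−0.526)·U·0.292.
U = 284.97/(0.292×0.474) = 2058.9 lb/h.
Recycle K = 0.526×2058.9 = 1083 lb/h.
Combined feed F = 2478 + 1083 = 3561 lb/h.
Overhead P = F − U = 3561 − 2058.9 = 1502.1 lb/h.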